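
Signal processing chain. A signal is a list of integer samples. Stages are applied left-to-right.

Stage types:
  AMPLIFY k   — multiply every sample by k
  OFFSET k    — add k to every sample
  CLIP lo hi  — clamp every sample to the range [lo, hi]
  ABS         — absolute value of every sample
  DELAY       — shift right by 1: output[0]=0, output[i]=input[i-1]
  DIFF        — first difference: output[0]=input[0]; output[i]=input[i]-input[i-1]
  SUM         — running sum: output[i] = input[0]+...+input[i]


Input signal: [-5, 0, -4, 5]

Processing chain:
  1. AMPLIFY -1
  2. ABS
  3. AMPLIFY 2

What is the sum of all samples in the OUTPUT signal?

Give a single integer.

Input: [-5, 0, -4, 5]
Stage 1 (AMPLIFY -1): -5*-1=5, 0*-1=0, -4*-1=4, 5*-1=-5 -> [5, 0, 4, -5]
Stage 2 (ABS): |5|=5, |0|=0, |4|=4, |-5|=5 -> [5, 0, 4, 5]
Stage 3 (AMPLIFY 2): 5*2=10, 0*2=0, 4*2=8, 5*2=10 -> [10, 0, 8, 10]
Output sum: 28

Answer: 28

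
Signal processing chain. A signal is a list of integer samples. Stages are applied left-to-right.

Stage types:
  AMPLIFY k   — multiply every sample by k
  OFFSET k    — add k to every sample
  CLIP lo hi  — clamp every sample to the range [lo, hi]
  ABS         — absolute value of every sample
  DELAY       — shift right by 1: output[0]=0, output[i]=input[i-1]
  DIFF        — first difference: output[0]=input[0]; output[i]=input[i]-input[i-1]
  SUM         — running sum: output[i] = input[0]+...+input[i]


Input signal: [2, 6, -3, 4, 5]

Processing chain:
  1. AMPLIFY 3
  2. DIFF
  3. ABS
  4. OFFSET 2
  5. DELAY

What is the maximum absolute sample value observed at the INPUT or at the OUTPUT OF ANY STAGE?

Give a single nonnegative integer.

Input: [2, 6, -3, 4, 5] (max |s|=6)
Stage 1 (AMPLIFY 3): 2*3=6, 6*3=18, -3*3=-9, 4*3=12, 5*3=15 -> [6, 18, -9, 12, 15] (max |s|=18)
Stage 2 (DIFF): s[0]=6, 18-6=12, -9-18=-27, 12--9=21, 15-12=3 -> [6, 12, -27, 21, 3] (max |s|=27)
Stage 3 (ABS): |6|=6, |12|=12, |-27|=27, |21|=21, |3|=3 -> [6, 12, 27, 21, 3] (max |s|=27)
Stage 4 (OFFSET 2): 6+2=8, 12+2=14, 27+2=29, 21+2=23, 3+2=5 -> [8, 14, 29, 23, 5] (max |s|=29)
Stage 5 (DELAY): [0, 8, 14, 29, 23] = [0, 8, 14, 29, 23] -> [0, 8, 14, 29, 23] (max |s|=29)
Overall max amplitude: 29

Answer: 29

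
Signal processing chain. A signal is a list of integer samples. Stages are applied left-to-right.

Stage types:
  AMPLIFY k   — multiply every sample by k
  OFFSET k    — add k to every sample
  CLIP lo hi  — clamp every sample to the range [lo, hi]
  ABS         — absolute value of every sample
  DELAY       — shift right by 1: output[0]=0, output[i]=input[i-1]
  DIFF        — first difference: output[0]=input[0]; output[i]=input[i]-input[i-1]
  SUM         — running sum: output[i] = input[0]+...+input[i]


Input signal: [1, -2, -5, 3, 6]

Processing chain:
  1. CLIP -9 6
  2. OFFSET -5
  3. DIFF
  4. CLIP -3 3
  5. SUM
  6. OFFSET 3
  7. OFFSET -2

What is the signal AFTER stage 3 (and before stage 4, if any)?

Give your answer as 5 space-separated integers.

Answer: -4 -3 -3 8 3

Derivation:
Input: [1, -2, -5, 3, 6]
Stage 1 (CLIP -9 6): clip(1,-9,6)=1, clip(-2,-9,6)=-2, clip(-5,-9,6)=-5, clip(3,-9,6)=3, clip(6,-9,6)=6 -> [1, -2, -5, 3, 6]
Stage 2 (OFFSET -5): 1+-5=-4, -2+-5=-7, -5+-5=-10, 3+-5=-2, 6+-5=1 -> [-4, -7, -10, -2, 1]
Stage 3 (DIFF): s[0]=-4, -7--4=-3, -10--7=-3, -2--10=8, 1--2=3 -> [-4, -3, -3, 8, 3]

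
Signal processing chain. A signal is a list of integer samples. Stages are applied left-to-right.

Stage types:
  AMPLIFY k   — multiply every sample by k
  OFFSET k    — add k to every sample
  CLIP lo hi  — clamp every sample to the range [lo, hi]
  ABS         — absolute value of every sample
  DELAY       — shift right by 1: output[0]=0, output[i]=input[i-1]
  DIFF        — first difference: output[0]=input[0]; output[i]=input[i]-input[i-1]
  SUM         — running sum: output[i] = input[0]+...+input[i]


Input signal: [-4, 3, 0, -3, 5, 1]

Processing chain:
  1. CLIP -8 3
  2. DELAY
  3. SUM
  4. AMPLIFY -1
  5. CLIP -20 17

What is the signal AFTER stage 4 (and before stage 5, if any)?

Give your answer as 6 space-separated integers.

Input: [-4, 3, 0, -3, 5, 1]
Stage 1 (CLIP -8 3): clip(-4,-8,3)=-4, clip(3,-8,3)=3, clip(0,-8,3)=0, clip(-3,-8,3)=-3, clip(5,-8,3)=3, clip(1,-8,3)=1 -> [-4, 3, 0, -3, 3, 1]
Stage 2 (DELAY): [0, -4, 3, 0, -3, 3] = [0, -4, 3, 0, -3, 3] -> [0, -4, 3, 0, -3, 3]
Stage 3 (SUM): sum[0..0]=0, sum[0..1]=-4, sum[0..2]=-1, sum[0..3]=-1, sum[0..4]=-4, sum[0..5]=-1 -> [0, -4, -1, -1, -4, -1]
Stage 4 (AMPLIFY -1): 0*-1=0, -4*-1=4, -1*-1=1, -1*-1=1, -4*-1=4, -1*-1=1 -> [0, 4, 1, 1, 4, 1]

Answer: 0 4 1 1 4 1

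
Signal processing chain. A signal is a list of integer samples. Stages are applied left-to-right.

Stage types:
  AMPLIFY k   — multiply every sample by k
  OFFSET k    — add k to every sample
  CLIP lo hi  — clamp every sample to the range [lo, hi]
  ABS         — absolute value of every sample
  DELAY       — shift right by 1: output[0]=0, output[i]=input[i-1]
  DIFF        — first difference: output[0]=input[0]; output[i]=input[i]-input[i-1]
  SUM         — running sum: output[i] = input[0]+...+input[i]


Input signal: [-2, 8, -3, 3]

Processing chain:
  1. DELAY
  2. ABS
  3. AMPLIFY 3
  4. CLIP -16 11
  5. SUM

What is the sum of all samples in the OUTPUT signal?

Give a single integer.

Input: [-2, 8, -3, 3]
Stage 1 (DELAY): [0, -2, 8, -3] = [0, -2, 8, -3] -> [0, -2, 8, -3]
Stage 2 (ABS): |0|=0, |-2|=2, |8|=8, |-3|=3 -> [0, 2, 8, 3]
Stage 3 (AMPLIFY 3): 0*3=0, 2*3=6, 8*3=24, 3*3=9 -> [0, 6, 24, 9]
Stage 4 (CLIP -16 11): clip(0,-16,11)=0, clip(6,-16,11)=6, clip(24,-16,11)=11, clip(9,-16,11)=9 -> [0, 6, 11, 9]
Stage 5 (SUM): sum[0..0]=0, sum[0..1]=6, sum[0..2]=17, sum[0..3]=26 -> [0, 6, 17, 26]
Output sum: 49

Answer: 49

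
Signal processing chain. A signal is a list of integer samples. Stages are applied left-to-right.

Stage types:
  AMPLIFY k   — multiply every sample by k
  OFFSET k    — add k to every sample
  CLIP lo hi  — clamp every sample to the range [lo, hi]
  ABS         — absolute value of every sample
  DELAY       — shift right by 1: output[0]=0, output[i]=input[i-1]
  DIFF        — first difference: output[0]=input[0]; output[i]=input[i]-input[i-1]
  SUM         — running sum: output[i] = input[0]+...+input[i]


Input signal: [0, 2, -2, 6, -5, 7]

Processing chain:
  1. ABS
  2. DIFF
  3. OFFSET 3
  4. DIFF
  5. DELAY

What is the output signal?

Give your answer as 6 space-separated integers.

Input: [0, 2, -2, 6, -5, 7]
Stage 1 (ABS): |0|=0, |2|=2, |-2|=2, |6|=6, |-5|=5, |7|=7 -> [0, 2, 2, 6, 5, 7]
Stage 2 (DIFF): s[0]=0, 2-0=2, 2-2=0, 6-2=4, 5-6=-1, 7-5=2 -> [0, 2, 0, 4, -1, 2]
Stage 3 (OFFSET 3): 0+3=3, 2+3=5, 0+3=3, 4+3=7, -1+3=2, 2+3=5 -> [3, 5, 3, 7, 2, 5]
Stage 4 (DIFF): s[0]=3, 5-3=2, 3-5=-2, 7-3=4, 2-7=-5, 5-2=3 -> [3, 2, -2, 4, -5, 3]
Stage 5 (DELAY): [0, 3, 2, -2, 4, -5] = [0, 3, 2, -2, 4, -5] -> [0, 3, 2, -2, 4, -5]

Answer: 0 3 2 -2 4 -5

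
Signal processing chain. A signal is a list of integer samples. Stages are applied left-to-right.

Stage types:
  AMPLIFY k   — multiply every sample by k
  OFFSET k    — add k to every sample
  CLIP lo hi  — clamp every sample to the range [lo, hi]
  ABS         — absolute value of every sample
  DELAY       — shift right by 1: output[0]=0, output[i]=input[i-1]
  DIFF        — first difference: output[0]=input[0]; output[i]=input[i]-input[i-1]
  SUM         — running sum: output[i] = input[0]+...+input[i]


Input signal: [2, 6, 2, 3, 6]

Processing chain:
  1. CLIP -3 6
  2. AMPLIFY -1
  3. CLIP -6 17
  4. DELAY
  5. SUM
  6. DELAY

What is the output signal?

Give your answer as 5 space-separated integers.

Answer: 0 0 -2 -8 -10

Derivation:
Input: [2, 6, 2, 3, 6]
Stage 1 (CLIP -3 6): clip(2,-3,6)=2, clip(6,-3,6)=6, clip(2,-3,6)=2, clip(3,-3,6)=3, clip(6,-3,6)=6 -> [2, 6, 2, 3, 6]
Stage 2 (AMPLIFY -1): 2*-1=-2, 6*-1=-6, 2*-1=-2, 3*-1=-3, 6*-1=-6 -> [-2, -6, -2, -3, -6]
Stage 3 (CLIP -6 17): clip(-2,-6,17)=-2, clip(-6,-6,17)=-6, clip(-2,-6,17)=-2, clip(-3,-6,17)=-3, clip(-6,-6,17)=-6 -> [-2, -6, -2, -3, -6]
Stage 4 (DELAY): [0, -2, -6, -2, -3] = [0, -2, -6, -2, -3] -> [0, -2, -6, -2, -3]
Stage 5 (SUM): sum[0..0]=0, sum[0..1]=-2, sum[0..2]=-8, sum[0..3]=-10, sum[0..4]=-13 -> [0, -2, -8, -10, -13]
Stage 6 (DELAY): [0, 0, -2, -8, -10] = [0, 0, -2, -8, -10] -> [0, 0, -2, -8, -10]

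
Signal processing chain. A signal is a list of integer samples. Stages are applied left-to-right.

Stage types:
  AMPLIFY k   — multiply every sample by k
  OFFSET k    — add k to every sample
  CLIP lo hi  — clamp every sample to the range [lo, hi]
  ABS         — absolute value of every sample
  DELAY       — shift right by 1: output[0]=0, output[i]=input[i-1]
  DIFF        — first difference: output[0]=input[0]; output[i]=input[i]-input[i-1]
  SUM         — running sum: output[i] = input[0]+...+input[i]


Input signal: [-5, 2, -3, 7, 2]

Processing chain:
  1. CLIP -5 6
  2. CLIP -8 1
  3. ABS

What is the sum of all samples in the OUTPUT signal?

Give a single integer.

Input: [-5, 2, -3, 7, 2]
Stage 1 (CLIP -5 6): clip(-5,-5,6)=-5, clip(2,-5,6)=2, clip(-3,-5,6)=-3, clip(7,-5,6)=6, clip(2,-5,6)=2 -> [-5, 2, -3, 6, 2]
Stage 2 (CLIP -8 1): clip(-5,-8,1)=-5, clip(2,-8,1)=1, clip(-3,-8,1)=-3, clip(6,-8,1)=1, clip(2,-8,1)=1 -> [-5, 1, -3, 1, 1]
Stage 3 (ABS): |-5|=5, |1|=1, |-3|=3, |1|=1, |1|=1 -> [5, 1, 3, 1, 1]
Output sum: 11

Answer: 11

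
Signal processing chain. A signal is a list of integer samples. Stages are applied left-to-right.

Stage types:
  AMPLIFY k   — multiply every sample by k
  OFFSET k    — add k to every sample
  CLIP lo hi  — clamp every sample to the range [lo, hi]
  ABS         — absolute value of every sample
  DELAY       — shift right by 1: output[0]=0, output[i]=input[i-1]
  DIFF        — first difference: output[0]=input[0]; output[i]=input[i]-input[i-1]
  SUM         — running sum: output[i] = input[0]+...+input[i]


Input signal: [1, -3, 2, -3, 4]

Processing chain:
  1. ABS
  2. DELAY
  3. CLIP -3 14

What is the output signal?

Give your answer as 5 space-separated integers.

Input: [1, -3, 2, -3, 4]
Stage 1 (ABS): |1|=1, |-3|=3, |2|=2, |-3|=3, |4|=4 -> [1, 3, 2, 3, 4]
Stage 2 (DELAY): [0, 1, 3, 2, 3] = [0, 1, 3, 2, 3] -> [0, 1, 3, 2, 3]
Stage 3 (CLIP -3 14): clip(0,-3,14)=0, clip(1,-3,14)=1, clip(3,-3,14)=3, clip(2,-3,14)=2, clip(3,-3,14)=3 -> [0, 1, 3, 2, 3]

Answer: 0 1 3 2 3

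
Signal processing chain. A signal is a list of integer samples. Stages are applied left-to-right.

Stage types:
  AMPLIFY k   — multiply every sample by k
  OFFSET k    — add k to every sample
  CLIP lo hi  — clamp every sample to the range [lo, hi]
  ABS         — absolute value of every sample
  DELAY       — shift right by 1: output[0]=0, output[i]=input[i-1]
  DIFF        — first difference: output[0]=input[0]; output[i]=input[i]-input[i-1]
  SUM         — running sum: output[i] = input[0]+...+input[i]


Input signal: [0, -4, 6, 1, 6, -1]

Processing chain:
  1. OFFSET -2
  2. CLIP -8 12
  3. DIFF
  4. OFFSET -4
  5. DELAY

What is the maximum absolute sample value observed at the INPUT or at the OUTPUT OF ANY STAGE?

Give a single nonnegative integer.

Input: [0, -4, 6, 1, 6, -1] (max |s|=6)
Stage 1 (OFFSET -2): 0+-2=-2, -4+-2=-6, 6+-2=4, 1+-2=-1, 6+-2=4, -1+-2=-3 -> [-2, -6, 4, -1, 4, -3] (max |s|=6)
Stage 2 (CLIP -8 12): clip(-2,-8,12)=-2, clip(-6,-8,12)=-6, clip(4,-8,12)=4, clip(-1,-8,12)=-1, clip(4,-8,12)=4, clip(-3,-8,12)=-3 -> [-2, -6, 4, -1, 4, -3] (max |s|=6)
Stage 3 (DIFF): s[0]=-2, -6--2=-4, 4--6=10, -1-4=-5, 4--1=5, -3-4=-7 -> [-2, -4, 10, -5, 5, -7] (max |s|=10)
Stage 4 (OFFSET -4): -2+-4=-6, -4+-4=-8, 10+-4=6, -5+-4=-9, 5+-4=1, -7+-4=-11 -> [-6, -8, 6, -9, 1, -11] (max |s|=11)
Stage 5 (DELAY): [0, -6, -8, 6, -9, 1] = [0, -6, -8, 6, -9, 1] -> [0, -6, -8, 6, -9, 1] (max |s|=9)
Overall max amplitude: 11

Answer: 11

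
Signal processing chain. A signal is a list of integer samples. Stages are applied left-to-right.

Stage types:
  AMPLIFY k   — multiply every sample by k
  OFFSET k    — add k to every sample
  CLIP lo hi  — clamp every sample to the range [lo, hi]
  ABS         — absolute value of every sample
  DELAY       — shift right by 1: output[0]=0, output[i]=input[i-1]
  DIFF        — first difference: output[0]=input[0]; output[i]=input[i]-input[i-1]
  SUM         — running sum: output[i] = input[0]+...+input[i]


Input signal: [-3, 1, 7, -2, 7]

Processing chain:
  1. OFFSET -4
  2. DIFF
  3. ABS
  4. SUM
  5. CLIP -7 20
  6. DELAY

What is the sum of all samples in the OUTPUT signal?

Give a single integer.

Input: [-3, 1, 7, -2, 7]
Stage 1 (OFFSET -4): -3+-4=-7, 1+-4=-3, 7+-4=3, -2+-4=-6, 7+-4=3 -> [-7, -3, 3, -6, 3]
Stage 2 (DIFF): s[0]=-7, -3--7=4, 3--3=6, -6-3=-9, 3--6=9 -> [-7, 4, 6, -9, 9]
Stage 3 (ABS): |-7|=7, |4|=4, |6|=6, |-9|=9, |9|=9 -> [7, 4, 6, 9, 9]
Stage 4 (SUM): sum[0..0]=7, sum[0..1]=11, sum[0..2]=17, sum[0..3]=26, sum[0..4]=35 -> [7, 11, 17, 26, 35]
Stage 5 (CLIP -7 20): clip(7,-7,20)=7, clip(11,-7,20)=11, clip(17,-7,20)=17, clip(26,-7,20)=20, clip(35,-7,20)=20 -> [7, 11, 17, 20, 20]
Stage 6 (DELAY): [0, 7, 11, 17, 20] = [0, 7, 11, 17, 20] -> [0, 7, 11, 17, 20]
Output sum: 55

Answer: 55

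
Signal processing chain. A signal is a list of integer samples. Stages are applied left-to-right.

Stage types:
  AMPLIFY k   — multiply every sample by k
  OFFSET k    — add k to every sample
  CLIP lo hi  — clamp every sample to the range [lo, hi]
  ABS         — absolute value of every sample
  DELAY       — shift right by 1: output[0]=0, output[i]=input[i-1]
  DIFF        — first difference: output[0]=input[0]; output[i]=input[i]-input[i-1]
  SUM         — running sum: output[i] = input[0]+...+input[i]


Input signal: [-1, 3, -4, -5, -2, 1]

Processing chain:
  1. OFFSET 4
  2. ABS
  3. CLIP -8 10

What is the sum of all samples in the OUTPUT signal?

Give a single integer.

Input: [-1, 3, -4, -5, -2, 1]
Stage 1 (OFFSET 4): -1+4=3, 3+4=7, -4+4=0, -5+4=-1, -2+4=2, 1+4=5 -> [3, 7, 0, -1, 2, 5]
Stage 2 (ABS): |3|=3, |7|=7, |0|=0, |-1|=1, |2|=2, |5|=5 -> [3, 7, 0, 1, 2, 5]
Stage 3 (CLIP -8 10): clip(3,-8,10)=3, clip(7,-8,10)=7, clip(0,-8,10)=0, clip(1,-8,10)=1, clip(2,-8,10)=2, clip(5,-8,10)=5 -> [3, 7, 0, 1, 2, 5]
Output sum: 18

Answer: 18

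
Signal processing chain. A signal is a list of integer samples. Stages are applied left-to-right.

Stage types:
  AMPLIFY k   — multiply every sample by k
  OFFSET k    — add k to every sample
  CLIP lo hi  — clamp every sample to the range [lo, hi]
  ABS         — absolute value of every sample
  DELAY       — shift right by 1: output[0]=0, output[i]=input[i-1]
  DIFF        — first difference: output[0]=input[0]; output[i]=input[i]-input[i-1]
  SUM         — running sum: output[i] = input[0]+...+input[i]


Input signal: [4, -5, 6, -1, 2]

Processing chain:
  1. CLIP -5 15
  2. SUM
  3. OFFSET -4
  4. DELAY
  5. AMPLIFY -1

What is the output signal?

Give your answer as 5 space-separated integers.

Answer: 0 0 5 -1 0

Derivation:
Input: [4, -5, 6, -1, 2]
Stage 1 (CLIP -5 15): clip(4,-5,15)=4, clip(-5,-5,15)=-5, clip(6,-5,15)=6, clip(-1,-5,15)=-1, clip(2,-5,15)=2 -> [4, -5, 6, -1, 2]
Stage 2 (SUM): sum[0..0]=4, sum[0..1]=-1, sum[0..2]=5, sum[0..3]=4, sum[0..4]=6 -> [4, -1, 5, 4, 6]
Stage 3 (OFFSET -4): 4+-4=0, -1+-4=-5, 5+-4=1, 4+-4=0, 6+-4=2 -> [0, -5, 1, 0, 2]
Stage 4 (DELAY): [0, 0, -5, 1, 0] = [0, 0, -5, 1, 0] -> [0, 0, -5, 1, 0]
Stage 5 (AMPLIFY -1): 0*-1=0, 0*-1=0, -5*-1=5, 1*-1=-1, 0*-1=0 -> [0, 0, 5, -1, 0]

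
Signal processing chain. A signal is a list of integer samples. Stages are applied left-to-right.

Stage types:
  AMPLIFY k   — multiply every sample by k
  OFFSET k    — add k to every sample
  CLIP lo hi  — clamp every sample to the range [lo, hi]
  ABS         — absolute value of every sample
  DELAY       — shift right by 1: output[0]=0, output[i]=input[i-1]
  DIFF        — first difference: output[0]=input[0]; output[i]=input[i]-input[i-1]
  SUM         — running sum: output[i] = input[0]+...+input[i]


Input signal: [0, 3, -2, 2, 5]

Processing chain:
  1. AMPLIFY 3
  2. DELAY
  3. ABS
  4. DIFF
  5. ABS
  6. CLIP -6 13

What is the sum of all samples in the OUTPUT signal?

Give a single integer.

Input: [0, 3, -2, 2, 5]
Stage 1 (AMPLIFY 3): 0*3=0, 3*3=9, -2*3=-6, 2*3=6, 5*3=15 -> [0, 9, -6, 6, 15]
Stage 2 (DELAY): [0, 0, 9, -6, 6] = [0, 0, 9, -6, 6] -> [0, 0, 9, -6, 6]
Stage 3 (ABS): |0|=0, |0|=0, |9|=9, |-6|=6, |6|=6 -> [0, 0, 9, 6, 6]
Stage 4 (DIFF): s[0]=0, 0-0=0, 9-0=9, 6-9=-3, 6-6=0 -> [0, 0, 9, -3, 0]
Stage 5 (ABS): |0|=0, |0|=0, |9|=9, |-3|=3, |0|=0 -> [0, 0, 9, 3, 0]
Stage 6 (CLIP -6 13): clip(0,-6,13)=0, clip(0,-6,13)=0, clip(9,-6,13)=9, clip(3,-6,13)=3, clip(0,-6,13)=0 -> [0, 0, 9, 3, 0]
Output sum: 12

Answer: 12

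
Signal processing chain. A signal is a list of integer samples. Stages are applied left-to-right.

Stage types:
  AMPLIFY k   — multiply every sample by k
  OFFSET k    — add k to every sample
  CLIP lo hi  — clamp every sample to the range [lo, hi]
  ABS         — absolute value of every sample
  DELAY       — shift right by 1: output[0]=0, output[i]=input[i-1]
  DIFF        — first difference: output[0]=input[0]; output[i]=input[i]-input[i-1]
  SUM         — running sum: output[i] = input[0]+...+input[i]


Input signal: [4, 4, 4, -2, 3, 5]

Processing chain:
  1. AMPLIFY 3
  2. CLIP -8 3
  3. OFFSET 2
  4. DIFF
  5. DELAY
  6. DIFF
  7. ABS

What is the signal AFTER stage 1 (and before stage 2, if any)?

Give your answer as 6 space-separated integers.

Input: [4, 4, 4, -2, 3, 5]
Stage 1 (AMPLIFY 3): 4*3=12, 4*3=12, 4*3=12, -2*3=-6, 3*3=9, 5*3=15 -> [12, 12, 12, -6, 9, 15]

Answer: 12 12 12 -6 9 15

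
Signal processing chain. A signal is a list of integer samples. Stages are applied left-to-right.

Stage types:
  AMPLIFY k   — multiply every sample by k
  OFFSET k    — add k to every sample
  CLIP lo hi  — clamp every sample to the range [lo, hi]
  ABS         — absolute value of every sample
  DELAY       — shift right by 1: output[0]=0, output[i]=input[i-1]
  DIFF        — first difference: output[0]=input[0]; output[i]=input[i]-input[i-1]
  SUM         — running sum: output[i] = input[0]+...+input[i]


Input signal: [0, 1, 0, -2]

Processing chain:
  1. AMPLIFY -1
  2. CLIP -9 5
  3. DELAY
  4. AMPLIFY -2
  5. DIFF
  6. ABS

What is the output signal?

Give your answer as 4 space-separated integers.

Input: [0, 1, 0, -2]
Stage 1 (AMPLIFY -1): 0*-1=0, 1*-1=-1, 0*-1=0, -2*-1=2 -> [0, -1, 0, 2]
Stage 2 (CLIP -9 5): clip(0,-9,5)=0, clip(-1,-9,5)=-1, clip(0,-9,5)=0, clip(2,-9,5)=2 -> [0, -1, 0, 2]
Stage 3 (DELAY): [0, 0, -1, 0] = [0, 0, -1, 0] -> [0, 0, -1, 0]
Stage 4 (AMPLIFY -2): 0*-2=0, 0*-2=0, -1*-2=2, 0*-2=0 -> [0, 0, 2, 0]
Stage 5 (DIFF): s[0]=0, 0-0=0, 2-0=2, 0-2=-2 -> [0, 0, 2, -2]
Stage 6 (ABS): |0|=0, |0|=0, |2|=2, |-2|=2 -> [0, 0, 2, 2]

Answer: 0 0 2 2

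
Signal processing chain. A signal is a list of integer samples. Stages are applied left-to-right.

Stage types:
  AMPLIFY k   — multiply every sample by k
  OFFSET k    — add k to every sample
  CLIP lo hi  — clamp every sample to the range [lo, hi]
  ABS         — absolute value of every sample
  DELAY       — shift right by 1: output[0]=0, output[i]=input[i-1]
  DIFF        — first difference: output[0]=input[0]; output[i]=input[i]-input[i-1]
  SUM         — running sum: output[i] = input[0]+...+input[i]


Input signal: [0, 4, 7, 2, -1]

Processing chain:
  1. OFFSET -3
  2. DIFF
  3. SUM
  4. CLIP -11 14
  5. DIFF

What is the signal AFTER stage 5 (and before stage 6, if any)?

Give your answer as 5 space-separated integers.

Answer: -3 4 3 -5 -3

Derivation:
Input: [0, 4, 7, 2, -1]
Stage 1 (OFFSET -3): 0+-3=-3, 4+-3=1, 7+-3=4, 2+-3=-1, -1+-3=-4 -> [-3, 1, 4, -1, -4]
Stage 2 (DIFF): s[0]=-3, 1--3=4, 4-1=3, -1-4=-5, -4--1=-3 -> [-3, 4, 3, -5, -3]
Stage 3 (SUM): sum[0..0]=-3, sum[0..1]=1, sum[0..2]=4, sum[0..3]=-1, sum[0..4]=-4 -> [-3, 1, 4, -1, -4]
Stage 4 (CLIP -11 14): clip(-3,-11,14)=-3, clip(1,-11,14)=1, clip(4,-11,14)=4, clip(-1,-11,14)=-1, clip(-4,-11,14)=-4 -> [-3, 1, 4, -1, -4]
Stage 5 (DIFF): s[0]=-3, 1--3=4, 4-1=3, -1-4=-5, -4--1=-3 -> [-3, 4, 3, -5, -3]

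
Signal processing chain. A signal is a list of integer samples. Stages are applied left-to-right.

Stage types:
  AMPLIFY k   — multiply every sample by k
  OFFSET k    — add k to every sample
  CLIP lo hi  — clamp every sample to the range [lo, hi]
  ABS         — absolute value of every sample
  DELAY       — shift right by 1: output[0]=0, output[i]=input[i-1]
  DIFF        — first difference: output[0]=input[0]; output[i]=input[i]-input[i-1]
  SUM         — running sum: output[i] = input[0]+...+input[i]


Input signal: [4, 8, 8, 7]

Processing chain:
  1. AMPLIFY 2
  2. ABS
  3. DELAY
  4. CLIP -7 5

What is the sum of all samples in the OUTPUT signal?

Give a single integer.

Input: [4, 8, 8, 7]
Stage 1 (AMPLIFY 2): 4*2=8, 8*2=16, 8*2=16, 7*2=14 -> [8, 16, 16, 14]
Stage 2 (ABS): |8|=8, |16|=16, |16|=16, |14|=14 -> [8, 16, 16, 14]
Stage 3 (DELAY): [0, 8, 16, 16] = [0, 8, 16, 16] -> [0, 8, 16, 16]
Stage 4 (CLIP -7 5): clip(0,-7,5)=0, clip(8,-7,5)=5, clip(16,-7,5)=5, clip(16,-7,5)=5 -> [0, 5, 5, 5]
Output sum: 15

Answer: 15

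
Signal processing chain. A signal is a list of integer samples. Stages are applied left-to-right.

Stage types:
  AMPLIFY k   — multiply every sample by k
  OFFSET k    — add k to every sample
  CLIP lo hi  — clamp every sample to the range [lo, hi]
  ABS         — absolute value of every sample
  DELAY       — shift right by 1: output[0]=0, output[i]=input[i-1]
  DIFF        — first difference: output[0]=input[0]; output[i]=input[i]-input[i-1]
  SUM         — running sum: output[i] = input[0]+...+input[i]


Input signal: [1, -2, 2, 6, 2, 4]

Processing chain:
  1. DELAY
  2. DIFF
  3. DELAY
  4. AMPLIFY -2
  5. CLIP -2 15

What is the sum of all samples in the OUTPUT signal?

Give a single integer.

Answer: 0

Derivation:
Input: [1, -2, 2, 6, 2, 4]
Stage 1 (DELAY): [0, 1, -2, 2, 6, 2] = [0, 1, -2, 2, 6, 2] -> [0, 1, -2, 2, 6, 2]
Stage 2 (DIFF): s[0]=0, 1-0=1, -2-1=-3, 2--2=4, 6-2=4, 2-6=-4 -> [0, 1, -3, 4, 4, -4]
Stage 3 (DELAY): [0, 0, 1, -3, 4, 4] = [0, 0, 1, -3, 4, 4] -> [0, 0, 1, -3, 4, 4]
Stage 4 (AMPLIFY -2): 0*-2=0, 0*-2=0, 1*-2=-2, -3*-2=6, 4*-2=-8, 4*-2=-8 -> [0, 0, -2, 6, -8, -8]
Stage 5 (CLIP -2 15): clip(0,-2,15)=0, clip(0,-2,15)=0, clip(-2,-2,15)=-2, clip(6,-2,15)=6, clip(-8,-2,15)=-2, clip(-8,-2,15)=-2 -> [0, 0, -2, 6, -2, -2]
Output sum: 0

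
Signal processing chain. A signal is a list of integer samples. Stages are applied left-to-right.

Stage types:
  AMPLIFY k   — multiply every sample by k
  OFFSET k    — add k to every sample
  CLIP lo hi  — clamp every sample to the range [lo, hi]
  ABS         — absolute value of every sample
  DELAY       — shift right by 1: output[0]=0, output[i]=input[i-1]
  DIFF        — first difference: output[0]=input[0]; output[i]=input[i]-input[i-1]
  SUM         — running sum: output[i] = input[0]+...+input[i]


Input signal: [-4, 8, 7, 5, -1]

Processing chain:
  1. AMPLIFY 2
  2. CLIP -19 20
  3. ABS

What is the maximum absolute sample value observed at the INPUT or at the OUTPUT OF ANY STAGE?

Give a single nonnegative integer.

Answer: 16

Derivation:
Input: [-4, 8, 7, 5, -1] (max |s|=8)
Stage 1 (AMPLIFY 2): -4*2=-8, 8*2=16, 7*2=14, 5*2=10, -1*2=-2 -> [-8, 16, 14, 10, -2] (max |s|=16)
Stage 2 (CLIP -19 20): clip(-8,-19,20)=-8, clip(16,-19,20)=16, clip(14,-19,20)=14, clip(10,-19,20)=10, clip(-2,-19,20)=-2 -> [-8, 16, 14, 10, -2] (max |s|=16)
Stage 3 (ABS): |-8|=8, |16|=16, |14|=14, |10|=10, |-2|=2 -> [8, 16, 14, 10, 2] (max |s|=16)
Overall max amplitude: 16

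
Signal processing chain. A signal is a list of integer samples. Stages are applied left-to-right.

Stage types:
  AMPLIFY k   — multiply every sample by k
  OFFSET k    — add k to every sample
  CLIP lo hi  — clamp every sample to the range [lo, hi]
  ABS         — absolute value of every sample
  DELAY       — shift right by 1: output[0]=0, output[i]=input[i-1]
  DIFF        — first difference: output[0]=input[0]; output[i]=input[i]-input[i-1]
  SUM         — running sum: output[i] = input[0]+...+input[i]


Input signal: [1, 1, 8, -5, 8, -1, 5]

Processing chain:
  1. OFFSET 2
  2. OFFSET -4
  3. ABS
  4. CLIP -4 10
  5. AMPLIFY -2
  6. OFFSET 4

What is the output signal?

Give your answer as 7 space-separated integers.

Input: [1, 1, 8, -5, 8, -1, 5]
Stage 1 (OFFSET 2): 1+2=3, 1+2=3, 8+2=10, -5+2=-3, 8+2=10, -1+2=1, 5+2=7 -> [3, 3, 10, -3, 10, 1, 7]
Stage 2 (OFFSET -4): 3+-4=-1, 3+-4=-1, 10+-4=6, -3+-4=-7, 10+-4=6, 1+-4=-3, 7+-4=3 -> [-1, -1, 6, -7, 6, -3, 3]
Stage 3 (ABS): |-1|=1, |-1|=1, |6|=6, |-7|=7, |6|=6, |-3|=3, |3|=3 -> [1, 1, 6, 7, 6, 3, 3]
Stage 4 (CLIP -4 10): clip(1,-4,10)=1, clip(1,-4,10)=1, clip(6,-4,10)=6, clip(7,-4,10)=7, clip(6,-4,10)=6, clip(3,-4,10)=3, clip(3,-4,10)=3 -> [1, 1, 6, 7, 6, 3, 3]
Stage 5 (AMPLIFY -2): 1*-2=-2, 1*-2=-2, 6*-2=-12, 7*-2=-14, 6*-2=-12, 3*-2=-6, 3*-2=-6 -> [-2, -2, -12, -14, -12, -6, -6]
Stage 6 (OFFSET 4): -2+4=2, -2+4=2, -12+4=-8, -14+4=-10, -12+4=-8, -6+4=-2, -6+4=-2 -> [2, 2, -8, -10, -8, -2, -2]

Answer: 2 2 -8 -10 -8 -2 -2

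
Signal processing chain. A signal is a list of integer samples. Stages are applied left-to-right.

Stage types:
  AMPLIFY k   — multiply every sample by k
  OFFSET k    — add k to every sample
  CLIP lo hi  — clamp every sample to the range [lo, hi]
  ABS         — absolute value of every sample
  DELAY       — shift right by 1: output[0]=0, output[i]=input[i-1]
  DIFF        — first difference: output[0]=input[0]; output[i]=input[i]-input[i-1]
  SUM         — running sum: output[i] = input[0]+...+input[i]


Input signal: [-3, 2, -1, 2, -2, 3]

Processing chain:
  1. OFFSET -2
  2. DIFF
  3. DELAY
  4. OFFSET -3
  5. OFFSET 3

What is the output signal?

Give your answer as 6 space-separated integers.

Input: [-3, 2, -1, 2, -2, 3]
Stage 1 (OFFSET -2): -3+-2=-5, 2+-2=0, -1+-2=-3, 2+-2=0, -2+-2=-4, 3+-2=1 -> [-5, 0, -3, 0, -4, 1]
Stage 2 (DIFF): s[0]=-5, 0--5=5, -3-0=-3, 0--3=3, -4-0=-4, 1--4=5 -> [-5, 5, -3, 3, -4, 5]
Stage 3 (DELAY): [0, -5, 5, -3, 3, -4] = [0, -5, 5, -3, 3, -4] -> [0, -5, 5, -3, 3, -4]
Stage 4 (OFFSET -3): 0+-3=-3, -5+-3=-8, 5+-3=2, -3+-3=-6, 3+-3=0, -4+-3=-7 -> [-3, -8, 2, -6, 0, -7]
Stage 5 (OFFSET 3): -3+3=0, -8+3=-5, 2+3=5, -6+3=-3, 0+3=3, -7+3=-4 -> [0, -5, 5, -3, 3, -4]

Answer: 0 -5 5 -3 3 -4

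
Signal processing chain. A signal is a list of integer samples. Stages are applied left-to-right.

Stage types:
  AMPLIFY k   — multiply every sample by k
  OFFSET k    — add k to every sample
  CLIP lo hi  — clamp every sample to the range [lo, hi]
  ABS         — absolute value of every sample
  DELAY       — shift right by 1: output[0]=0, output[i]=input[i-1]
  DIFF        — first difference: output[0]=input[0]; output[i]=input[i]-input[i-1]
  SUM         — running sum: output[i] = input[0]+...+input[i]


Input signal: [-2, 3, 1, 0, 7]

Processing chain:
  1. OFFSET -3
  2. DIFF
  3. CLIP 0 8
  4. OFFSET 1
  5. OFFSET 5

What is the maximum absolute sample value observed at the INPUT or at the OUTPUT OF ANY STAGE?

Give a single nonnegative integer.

Answer: 13

Derivation:
Input: [-2, 3, 1, 0, 7] (max |s|=7)
Stage 1 (OFFSET -3): -2+-3=-5, 3+-3=0, 1+-3=-2, 0+-3=-3, 7+-3=4 -> [-5, 0, -2, -3, 4] (max |s|=5)
Stage 2 (DIFF): s[0]=-5, 0--5=5, -2-0=-2, -3--2=-1, 4--3=7 -> [-5, 5, -2, -1, 7] (max |s|=7)
Stage 3 (CLIP 0 8): clip(-5,0,8)=0, clip(5,0,8)=5, clip(-2,0,8)=0, clip(-1,0,8)=0, clip(7,0,8)=7 -> [0, 5, 0, 0, 7] (max |s|=7)
Stage 4 (OFFSET 1): 0+1=1, 5+1=6, 0+1=1, 0+1=1, 7+1=8 -> [1, 6, 1, 1, 8] (max |s|=8)
Stage 5 (OFFSET 5): 1+5=6, 6+5=11, 1+5=6, 1+5=6, 8+5=13 -> [6, 11, 6, 6, 13] (max |s|=13)
Overall max amplitude: 13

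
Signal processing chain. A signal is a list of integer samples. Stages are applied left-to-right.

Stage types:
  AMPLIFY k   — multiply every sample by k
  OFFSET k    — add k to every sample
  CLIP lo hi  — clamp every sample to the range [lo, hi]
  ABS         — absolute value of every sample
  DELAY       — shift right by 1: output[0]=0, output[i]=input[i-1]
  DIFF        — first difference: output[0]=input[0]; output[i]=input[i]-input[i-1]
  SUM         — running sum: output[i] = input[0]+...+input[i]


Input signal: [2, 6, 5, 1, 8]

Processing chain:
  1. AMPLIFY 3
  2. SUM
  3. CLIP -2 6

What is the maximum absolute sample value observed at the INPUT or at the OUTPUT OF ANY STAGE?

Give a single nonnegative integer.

Input: [2, 6, 5, 1, 8] (max |s|=8)
Stage 1 (AMPLIFY 3): 2*3=6, 6*3=18, 5*3=15, 1*3=3, 8*3=24 -> [6, 18, 15, 3, 24] (max |s|=24)
Stage 2 (SUM): sum[0..0]=6, sum[0..1]=24, sum[0..2]=39, sum[0..3]=42, sum[0..4]=66 -> [6, 24, 39, 42, 66] (max |s|=66)
Stage 3 (CLIP -2 6): clip(6,-2,6)=6, clip(24,-2,6)=6, clip(39,-2,6)=6, clip(42,-2,6)=6, clip(66,-2,6)=6 -> [6, 6, 6, 6, 6] (max |s|=6)
Overall max amplitude: 66

Answer: 66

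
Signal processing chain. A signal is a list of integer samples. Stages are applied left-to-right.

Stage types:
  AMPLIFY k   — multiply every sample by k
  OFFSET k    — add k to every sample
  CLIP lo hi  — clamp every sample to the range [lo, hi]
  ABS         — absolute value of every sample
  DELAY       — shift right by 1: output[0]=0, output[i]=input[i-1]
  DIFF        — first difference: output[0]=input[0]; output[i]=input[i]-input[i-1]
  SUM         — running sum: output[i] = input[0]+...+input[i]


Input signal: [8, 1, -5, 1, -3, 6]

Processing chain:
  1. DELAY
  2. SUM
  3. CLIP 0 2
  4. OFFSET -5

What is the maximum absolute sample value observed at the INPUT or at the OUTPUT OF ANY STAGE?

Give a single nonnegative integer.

Input: [8, 1, -5, 1, -3, 6] (max |s|=8)
Stage 1 (DELAY): [0, 8, 1, -5, 1, -3] = [0, 8, 1, -5, 1, -3] -> [0, 8, 1, -5, 1, -3] (max |s|=8)
Stage 2 (SUM): sum[0..0]=0, sum[0..1]=8, sum[0..2]=9, sum[0..3]=4, sum[0..4]=5, sum[0..5]=2 -> [0, 8, 9, 4, 5, 2] (max |s|=9)
Stage 3 (CLIP 0 2): clip(0,0,2)=0, clip(8,0,2)=2, clip(9,0,2)=2, clip(4,0,2)=2, clip(5,0,2)=2, clip(2,0,2)=2 -> [0, 2, 2, 2, 2, 2] (max |s|=2)
Stage 4 (OFFSET -5): 0+-5=-5, 2+-5=-3, 2+-5=-3, 2+-5=-3, 2+-5=-3, 2+-5=-3 -> [-5, -3, -3, -3, -3, -3] (max |s|=5)
Overall max amplitude: 9

Answer: 9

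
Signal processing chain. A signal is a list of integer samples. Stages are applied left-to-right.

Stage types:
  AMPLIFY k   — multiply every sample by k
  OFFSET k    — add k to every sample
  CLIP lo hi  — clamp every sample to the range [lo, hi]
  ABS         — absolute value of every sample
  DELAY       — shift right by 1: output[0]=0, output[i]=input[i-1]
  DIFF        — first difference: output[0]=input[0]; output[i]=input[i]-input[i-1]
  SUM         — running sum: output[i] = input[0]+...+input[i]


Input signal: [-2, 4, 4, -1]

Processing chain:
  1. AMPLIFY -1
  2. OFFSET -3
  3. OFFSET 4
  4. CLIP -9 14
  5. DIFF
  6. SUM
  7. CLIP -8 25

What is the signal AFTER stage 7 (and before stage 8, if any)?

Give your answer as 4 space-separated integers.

Input: [-2, 4, 4, -1]
Stage 1 (AMPLIFY -1): -2*-1=2, 4*-1=-4, 4*-1=-4, -1*-1=1 -> [2, -4, -4, 1]
Stage 2 (OFFSET -3): 2+-3=-1, -4+-3=-7, -4+-3=-7, 1+-3=-2 -> [-1, -7, -7, -2]
Stage 3 (OFFSET 4): -1+4=3, -7+4=-3, -7+4=-3, -2+4=2 -> [3, -3, -3, 2]
Stage 4 (CLIP -9 14): clip(3,-9,14)=3, clip(-3,-9,14)=-3, clip(-3,-9,14)=-3, clip(2,-9,14)=2 -> [3, -3, -3, 2]
Stage 5 (DIFF): s[0]=3, -3-3=-6, -3--3=0, 2--3=5 -> [3, -6, 0, 5]
Stage 6 (SUM): sum[0..0]=3, sum[0..1]=-3, sum[0..2]=-3, sum[0..3]=2 -> [3, -3, -3, 2]
Stage 7 (CLIP -8 25): clip(3,-8,25)=3, clip(-3,-8,25)=-3, clip(-3,-8,25)=-3, clip(2,-8,25)=2 -> [3, -3, -3, 2]

Answer: 3 -3 -3 2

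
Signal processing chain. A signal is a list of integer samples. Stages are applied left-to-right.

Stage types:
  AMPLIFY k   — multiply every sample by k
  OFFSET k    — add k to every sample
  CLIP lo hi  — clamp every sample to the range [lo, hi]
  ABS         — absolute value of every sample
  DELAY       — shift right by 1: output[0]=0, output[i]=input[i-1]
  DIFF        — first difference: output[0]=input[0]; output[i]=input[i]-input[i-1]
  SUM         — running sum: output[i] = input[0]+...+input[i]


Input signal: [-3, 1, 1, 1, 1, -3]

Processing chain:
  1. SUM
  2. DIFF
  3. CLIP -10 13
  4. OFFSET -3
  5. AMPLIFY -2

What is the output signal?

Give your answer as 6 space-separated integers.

Input: [-3, 1, 1, 1, 1, -3]
Stage 1 (SUM): sum[0..0]=-3, sum[0..1]=-2, sum[0..2]=-1, sum[0..3]=0, sum[0..4]=1, sum[0..5]=-2 -> [-3, -2, -1, 0, 1, -2]
Stage 2 (DIFF): s[0]=-3, -2--3=1, -1--2=1, 0--1=1, 1-0=1, -2-1=-3 -> [-3, 1, 1, 1, 1, -3]
Stage 3 (CLIP -10 13): clip(-3,-10,13)=-3, clip(1,-10,13)=1, clip(1,-10,13)=1, clip(1,-10,13)=1, clip(1,-10,13)=1, clip(-3,-10,13)=-3 -> [-3, 1, 1, 1, 1, -3]
Stage 4 (OFFSET -3): -3+-3=-6, 1+-3=-2, 1+-3=-2, 1+-3=-2, 1+-3=-2, -3+-3=-6 -> [-6, -2, -2, -2, -2, -6]
Stage 5 (AMPLIFY -2): -6*-2=12, -2*-2=4, -2*-2=4, -2*-2=4, -2*-2=4, -6*-2=12 -> [12, 4, 4, 4, 4, 12]

Answer: 12 4 4 4 4 12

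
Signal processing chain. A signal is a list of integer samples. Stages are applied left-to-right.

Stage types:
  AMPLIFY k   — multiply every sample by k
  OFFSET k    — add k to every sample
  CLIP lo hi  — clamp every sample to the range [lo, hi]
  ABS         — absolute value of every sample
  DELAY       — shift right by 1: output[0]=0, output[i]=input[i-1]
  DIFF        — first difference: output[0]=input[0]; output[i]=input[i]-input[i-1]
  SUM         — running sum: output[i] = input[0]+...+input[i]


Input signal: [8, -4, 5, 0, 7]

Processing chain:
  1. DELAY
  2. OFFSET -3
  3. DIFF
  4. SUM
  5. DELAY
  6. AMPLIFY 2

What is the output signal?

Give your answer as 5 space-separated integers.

Answer: 0 -6 10 -14 4

Derivation:
Input: [8, -4, 5, 0, 7]
Stage 1 (DELAY): [0, 8, -4, 5, 0] = [0, 8, -4, 5, 0] -> [0, 8, -4, 5, 0]
Stage 2 (OFFSET -3): 0+-3=-3, 8+-3=5, -4+-3=-7, 5+-3=2, 0+-3=-3 -> [-3, 5, -7, 2, -3]
Stage 3 (DIFF): s[0]=-3, 5--3=8, -7-5=-12, 2--7=9, -3-2=-5 -> [-3, 8, -12, 9, -5]
Stage 4 (SUM): sum[0..0]=-3, sum[0..1]=5, sum[0..2]=-7, sum[0..3]=2, sum[0..4]=-3 -> [-3, 5, -7, 2, -3]
Stage 5 (DELAY): [0, -3, 5, -7, 2] = [0, -3, 5, -7, 2] -> [0, -3, 5, -7, 2]
Stage 6 (AMPLIFY 2): 0*2=0, -3*2=-6, 5*2=10, -7*2=-14, 2*2=4 -> [0, -6, 10, -14, 4]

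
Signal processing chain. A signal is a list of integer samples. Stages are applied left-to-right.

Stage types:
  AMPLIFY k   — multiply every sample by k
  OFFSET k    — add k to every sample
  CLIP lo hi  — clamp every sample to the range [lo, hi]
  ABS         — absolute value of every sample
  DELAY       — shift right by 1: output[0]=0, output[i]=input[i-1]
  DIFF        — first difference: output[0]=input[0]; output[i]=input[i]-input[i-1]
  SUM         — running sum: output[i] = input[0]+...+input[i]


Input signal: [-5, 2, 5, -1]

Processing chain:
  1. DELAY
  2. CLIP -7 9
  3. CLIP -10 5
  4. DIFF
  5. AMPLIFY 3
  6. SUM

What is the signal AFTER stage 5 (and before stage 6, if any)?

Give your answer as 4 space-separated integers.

Answer: 0 -15 21 9

Derivation:
Input: [-5, 2, 5, -1]
Stage 1 (DELAY): [0, -5, 2, 5] = [0, -5, 2, 5] -> [0, -5, 2, 5]
Stage 2 (CLIP -7 9): clip(0,-7,9)=0, clip(-5,-7,9)=-5, clip(2,-7,9)=2, clip(5,-7,9)=5 -> [0, -5, 2, 5]
Stage 3 (CLIP -10 5): clip(0,-10,5)=0, clip(-5,-10,5)=-5, clip(2,-10,5)=2, clip(5,-10,5)=5 -> [0, -5, 2, 5]
Stage 4 (DIFF): s[0]=0, -5-0=-5, 2--5=7, 5-2=3 -> [0, -5, 7, 3]
Stage 5 (AMPLIFY 3): 0*3=0, -5*3=-15, 7*3=21, 3*3=9 -> [0, -15, 21, 9]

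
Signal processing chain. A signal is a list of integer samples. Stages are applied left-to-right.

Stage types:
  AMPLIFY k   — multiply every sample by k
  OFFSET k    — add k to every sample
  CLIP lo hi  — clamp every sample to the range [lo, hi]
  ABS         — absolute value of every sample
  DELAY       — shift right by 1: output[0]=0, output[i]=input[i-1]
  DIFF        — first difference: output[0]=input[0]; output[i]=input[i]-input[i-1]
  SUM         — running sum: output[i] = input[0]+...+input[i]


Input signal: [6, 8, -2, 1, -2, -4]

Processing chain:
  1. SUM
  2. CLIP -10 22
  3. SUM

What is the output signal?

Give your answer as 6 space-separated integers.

Input: [6, 8, -2, 1, -2, -4]
Stage 1 (SUM): sum[0..0]=6, sum[0..1]=14, sum[0..2]=12, sum[0..3]=13, sum[0..4]=11, sum[0..5]=7 -> [6, 14, 12, 13, 11, 7]
Stage 2 (CLIP -10 22): clip(6,-10,22)=6, clip(14,-10,22)=14, clip(12,-10,22)=12, clip(13,-10,22)=13, clip(11,-10,22)=11, clip(7,-10,22)=7 -> [6, 14, 12, 13, 11, 7]
Stage 3 (SUM): sum[0..0]=6, sum[0..1]=20, sum[0..2]=32, sum[0..3]=45, sum[0..4]=56, sum[0..5]=63 -> [6, 20, 32, 45, 56, 63]

Answer: 6 20 32 45 56 63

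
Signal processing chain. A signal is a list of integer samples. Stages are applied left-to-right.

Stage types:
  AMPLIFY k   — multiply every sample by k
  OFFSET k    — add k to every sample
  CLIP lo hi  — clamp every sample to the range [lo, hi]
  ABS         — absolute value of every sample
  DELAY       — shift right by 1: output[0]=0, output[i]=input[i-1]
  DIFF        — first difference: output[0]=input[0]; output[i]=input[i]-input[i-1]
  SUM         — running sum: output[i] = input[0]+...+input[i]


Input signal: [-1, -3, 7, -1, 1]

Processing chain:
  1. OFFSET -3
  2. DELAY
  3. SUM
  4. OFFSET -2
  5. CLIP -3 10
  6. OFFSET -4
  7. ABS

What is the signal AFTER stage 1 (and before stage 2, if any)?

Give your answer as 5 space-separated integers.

Answer: -4 -6 4 -4 -2

Derivation:
Input: [-1, -3, 7, -1, 1]
Stage 1 (OFFSET -3): -1+-3=-4, -3+-3=-6, 7+-3=4, -1+-3=-4, 1+-3=-2 -> [-4, -6, 4, -4, -2]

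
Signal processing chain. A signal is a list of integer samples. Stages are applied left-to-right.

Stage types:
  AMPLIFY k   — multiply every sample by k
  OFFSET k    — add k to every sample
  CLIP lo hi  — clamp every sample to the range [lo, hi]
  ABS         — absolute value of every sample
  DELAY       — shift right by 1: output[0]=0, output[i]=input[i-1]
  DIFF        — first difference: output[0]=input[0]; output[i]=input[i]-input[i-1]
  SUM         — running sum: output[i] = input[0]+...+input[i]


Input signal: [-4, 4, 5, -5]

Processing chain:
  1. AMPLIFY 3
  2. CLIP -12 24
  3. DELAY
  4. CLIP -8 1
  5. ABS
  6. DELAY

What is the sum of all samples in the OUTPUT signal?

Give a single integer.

Answer: 9

Derivation:
Input: [-4, 4, 5, -5]
Stage 1 (AMPLIFY 3): -4*3=-12, 4*3=12, 5*3=15, -5*3=-15 -> [-12, 12, 15, -15]
Stage 2 (CLIP -12 24): clip(-12,-12,24)=-12, clip(12,-12,24)=12, clip(15,-12,24)=15, clip(-15,-12,24)=-12 -> [-12, 12, 15, -12]
Stage 3 (DELAY): [0, -12, 12, 15] = [0, -12, 12, 15] -> [0, -12, 12, 15]
Stage 4 (CLIP -8 1): clip(0,-8,1)=0, clip(-12,-8,1)=-8, clip(12,-8,1)=1, clip(15,-8,1)=1 -> [0, -8, 1, 1]
Stage 5 (ABS): |0|=0, |-8|=8, |1|=1, |1|=1 -> [0, 8, 1, 1]
Stage 6 (DELAY): [0, 0, 8, 1] = [0, 0, 8, 1] -> [0, 0, 8, 1]
Output sum: 9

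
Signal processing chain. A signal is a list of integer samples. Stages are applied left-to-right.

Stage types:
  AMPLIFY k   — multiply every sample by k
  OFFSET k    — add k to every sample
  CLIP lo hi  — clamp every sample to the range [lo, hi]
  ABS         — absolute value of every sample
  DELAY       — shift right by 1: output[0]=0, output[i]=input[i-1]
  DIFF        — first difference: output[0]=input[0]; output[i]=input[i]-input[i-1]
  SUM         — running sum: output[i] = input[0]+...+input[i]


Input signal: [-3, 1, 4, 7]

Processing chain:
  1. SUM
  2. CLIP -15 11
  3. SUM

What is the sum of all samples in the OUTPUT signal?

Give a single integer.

Answer: -5

Derivation:
Input: [-3, 1, 4, 7]
Stage 1 (SUM): sum[0..0]=-3, sum[0..1]=-2, sum[0..2]=2, sum[0..3]=9 -> [-3, -2, 2, 9]
Stage 2 (CLIP -15 11): clip(-3,-15,11)=-3, clip(-2,-15,11)=-2, clip(2,-15,11)=2, clip(9,-15,11)=9 -> [-3, -2, 2, 9]
Stage 3 (SUM): sum[0..0]=-3, sum[0..1]=-5, sum[0..2]=-3, sum[0..3]=6 -> [-3, -5, -3, 6]
Output sum: -5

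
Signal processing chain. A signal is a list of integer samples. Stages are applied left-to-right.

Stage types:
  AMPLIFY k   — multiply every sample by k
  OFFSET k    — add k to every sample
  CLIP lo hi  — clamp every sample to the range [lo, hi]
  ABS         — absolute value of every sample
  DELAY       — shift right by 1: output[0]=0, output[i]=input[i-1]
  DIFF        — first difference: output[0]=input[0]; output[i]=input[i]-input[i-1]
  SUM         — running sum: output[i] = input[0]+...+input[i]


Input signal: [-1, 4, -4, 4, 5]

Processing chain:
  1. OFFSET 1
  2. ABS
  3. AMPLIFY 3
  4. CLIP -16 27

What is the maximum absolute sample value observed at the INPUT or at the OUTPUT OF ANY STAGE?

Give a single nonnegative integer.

Answer: 18

Derivation:
Input: [-1, 4, -4, 4, 5] (max |s|=5)
Stage 1 (OFFSET 1): -1+1=0, 4+1=5, -4+1=-3, 4+1=5, 5+1=6 -> [0, 5, -3, 5, 6] (max |s|=6)
Stage 2 (ABS): |0|=0, |5|=5, |-3|=3, |5|=5, |6|=6 -> [0, 5, 3, 5, 6] (max |s|=6)
Stage 3 (AMPLIFY 3): 0*3=0, 5*3=15, 3*3=9, 5*3=15, 6*3=18 -> [0, 15, 9, 15, 18] (max |s|=18)
Stage 4 (CLIP -16 27): clip(0,-16,27)=0, clip(15,-16,27)=15, clip(9,-16,27)=9, clip(15,-16,27)=15, clip(18,-16,27)=18 -> [0, 15, 9, 15, 18] (max |s|=18)
Overall max amplitude: 18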